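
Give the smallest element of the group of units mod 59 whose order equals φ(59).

2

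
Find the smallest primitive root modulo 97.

φ(97) = 97 − 1 = 96 = 2^5 · 3.
Test candidates g = 2, 3, … against the prime factors q ∈ {2, 3} of φ(97): g is a generator iff g^(96/q) ≢ 1 for every such q.
g = 2: 2^48 ≡ 1 — hits 1, so not a primitive root.
g = 3: 3^48 ≡ 1 — hits 1, so not a primitive root.
g = 4: 4^48 ≡ 1 — hits 1, so not a primitive root.
g = 5: 5^48 ≡ 96; 5^32 ≡ 35 — none is 1, so 5 is a primitive root.
So 5 is the smallest generator of (Z/97Z)^×.

5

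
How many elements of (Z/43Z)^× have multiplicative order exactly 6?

2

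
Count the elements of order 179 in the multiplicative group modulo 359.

178

φ(359) = 359 − 1 = 358 = 2 · 179.
Since (Z/359Z)^× is cyclic of order 358, the number of elements of order d is φ(d) when d | 358 and 0 otherwise.
179 | 358, and φ(179) = 179 − 1 = 178.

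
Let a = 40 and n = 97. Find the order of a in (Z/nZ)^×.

ord(40) | φ(97) = 97 − 1 = 96 = 2^5 · 3.
Divisors of 96: 1, 2, 3, 4, 6, 8, 12, 16, 24, 32, 48, 96.
Test each divisor d:
40^1 ≡ 40
40^2 ≡ 48
40^3 ≡ 77
40^4 ≡ 73
40^6 ≡ 12
40^8 ≡ 91
40^12 ≡ 47
40^16 ≡ 36
40^24 ≡ 75
40^32 ≡ 35
40^48 ≡ 96
40^96 ≡ 1
Therefore the multiplicative order of 40 modulo 97 is 96.

96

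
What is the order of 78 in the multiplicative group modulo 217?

The order of 78 must divide φ(217) = φ(7·31) = (7−1)·(31−1) = 6·30 = 180 = 2^2 · 3^2 · 5.
Divisors of 180: 1, 2, 3, 4, 5, 6, 9, 10, 12, 15, 18, 20, 30, 36, 45, 60, 90, 180.
Evaluate successive powers at the divisors of 180:
78^1 ≡ 78 (mod 217)
78^2 ≡ 8 (mod 217)
78^3 ≡ 190 (mod 217)
78^4 ≡ 64 (mod 217)
78^5 ≡ 1 (mod 217) ✓
Hence ord(78) = 5.

5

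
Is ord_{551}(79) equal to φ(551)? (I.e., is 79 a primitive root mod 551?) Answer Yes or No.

551 = 19 · 29 is a product of two distinct odd primes, so (Z/551Z)^× ≅ (Z/19Z)^× × (Z/29Z)^× is not cyclic.
No primitive root modulo 551 exists; in particular 79 is not one.

No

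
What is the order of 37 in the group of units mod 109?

By Lagrange's theorem, ord_109(37) divides φ(109) = 109 − 1 = 108 = 2^2 · 3^3.
Divisors of 108: 1, 2, 3, 4, 6, 9, 12, 18, 27, 36, 54, 108.
Check 37^d mod 109 for each divisor in increasing order:
37^1 ≡ 37 (mod 109)
37^2 ≡ 61 (mod 109)
37^3 ≡ 77 (mod 109)
37^4 ≡ 15 (mod 109)
37^6 ≡ 43 (mod 109)
37^9 ≡ 41 (mod 109)
37^12 ≡ 105 (mod 109)
37^18 ≡ 46 (mod 109)
37^27 ≡ 33 (mod 109)
37^36 ≡ 45 (mod 109)
37^54 ≡ 108 (mod 109)
37^108 ≡ 1 (mod 109) ✓
The smallest such exponent is 108, so the order of 37 is 108.

108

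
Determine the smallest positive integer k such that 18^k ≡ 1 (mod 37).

36

ord(18) | φ(37) = 37 − 1 = 36 = 2^2 · 3^2.
Divisors of 36: 1, 2, 3, 4, 6, 9, 12, 18, 36.
Evaluate successive powers at the divisors of 36:
18^1 ≡ 18 (mod 37)
18^2 ≡ 28 (mod 37)
18^3 ≡ 23 (mod 37)
18^4 ≡ 7 (mod 37)
18^6 ≡ 11 (mod 37)
18^9 ≡ 31 (mod 37)
18^12 ≡ 10 (mod 37)
18^18 ≡ 36 (mod 37)
18^36 ≡ 1 (mod 37) ✓
Hence ord(18) = 36.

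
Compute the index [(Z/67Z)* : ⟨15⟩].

6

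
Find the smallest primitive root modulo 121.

φ(121) = φ(11^2) = 11·(11−1) = 110 = 2 · 5 · 11.
g is a primitive root iff g^(110/q) ≢ 1 (mod 121) for each prime q ∈ {2, 5, 11}.
g = 2: 2^55 ≡ 120; 2^22 ≡ 81; 2^10 ≡ 56 — none is 1, so 2 is a primitive root.
The smallest primitive root modulo 121 is 2.

2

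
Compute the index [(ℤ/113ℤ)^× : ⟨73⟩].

7

By Lagrange's theorem, ord_113(73) divides φ(113) = 113 − 1 = 112 = 2^4 · 7.
Divisors of 112: 1, 2, 4, 7, 8, 14, 16, 28, 56, 112.
Compute 73^d (mod 113) for the divisors d until we hit 1:
73^1 ≡ 73 (mod 113)
73^2 ≡ 18 (mod 113)
73^4 ≡ 98 (mod 113)
73^7 ≡ 65 (mod 113)
73^8 ≡ 112 (mod 113)
73^14 ≡ 44 (mod 113)
73^16 ≡ 1 (mod 113) ✓
So ord_113(73) = 16, hence |⟨73⟩| = 16.
Index = |(Z/113Z)^×| / |⟨73⟩| = 112 / 16 = 7.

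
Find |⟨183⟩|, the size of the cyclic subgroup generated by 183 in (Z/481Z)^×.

36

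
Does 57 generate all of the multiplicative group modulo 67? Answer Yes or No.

Yes

φ(67) = 67 − 1 = 66 = 2 · 3 · 11.
It suffices to check that the order of 57 is not a proper divisor of 66: compute 57^(66/q) for q ∈ {2, 3, 11}.
57^33 ≡ 66 (mod 67)  [q = 2: ≢ 1 ✓]
57^22 ≡ 37 (mod 67)  [q = 3: ≢ 1 ✓]
57^6 ≡ 25 (mod 67)  [q = 11: ≢ 1 ✓]
All checks pass, so 57 has order 66 and is a primitive root modulo 67.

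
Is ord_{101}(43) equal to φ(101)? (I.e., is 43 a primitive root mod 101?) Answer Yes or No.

φ(101) = 101 − 1 = 100 = 2^2 · 5^2.
It suffices to check that the order of 43 is not a proper divisor of 100: compute 43^(100/q) for q ∈ {2, 5}.
43^50 ≡ 1 (mod 101)  [q = 2: ≡ 1 ✗]
43^20 ≡ 36 (mod 101)  [q = 5: ≢ 1 ✓]
Since 43^50 ≡ 1, the order of 43 divides 50 < 100, so 43 is not a primitive root.

No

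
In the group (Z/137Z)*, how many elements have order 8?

4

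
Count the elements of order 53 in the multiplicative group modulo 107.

52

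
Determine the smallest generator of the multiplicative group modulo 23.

φ(23) = 23 − 1 = 22 = 2 · 11.
g is a primitive root iff g^(22/q) ≢ 1 (mod 23) for each prime q ∈ {2, 11}.
g = 2: 2^11 ≡ 1 — hits 1, so not a primitive root.
g = 3: 3^11 ≡ 1 — hits 1, so not a primitive root.
g = 4: 4^11 ≡ 1 — hits 1, so not a primitive root.
g = 5: 5^11 ≡ 22; 5^2 ≡ 2 — none is 1, so 5 is a primitive root.
Hence the least primitive root of 23 is 5.

5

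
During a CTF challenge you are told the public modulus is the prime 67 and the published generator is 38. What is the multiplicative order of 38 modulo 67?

6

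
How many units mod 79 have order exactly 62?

0

φ(79) = 79 − 1 = 78 = 2 · 3 · 13.
In a cyclic group of order 78, there are φ(d) elements of order d for each divisor d of 78, and zero for non-divisors.
Since 62 ∤ 78, the count is 0.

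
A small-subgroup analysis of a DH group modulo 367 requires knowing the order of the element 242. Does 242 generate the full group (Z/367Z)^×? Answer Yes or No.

No

φ(367) = 367 − 1 = 366 = 2 · 3 · 61.
Test 242^(366/q) mod 367 for each prime factor q of 366:
242^183 ≡ 1 (mod 367)  [q = 2: ≡ 1 ✗]
242^122 ≡ 1 (mod 367)  [q = 3: ≡ 1 ✗]
242^6 ≡ 199 (mod 367)  [q = 61: ≢ 1 ✓]
Since 242^183 ≡ 1, the order of 242 divides 183 < 366, so 242 is not a primitive root.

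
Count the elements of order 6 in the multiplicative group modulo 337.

φ(337) = 337 − 1 = 336 = 2^4 · 3 · 7.
In a cyclic group of order 336, there are φ(d) elements of order d for each divisor d of 336, and zero for non-divisors.
6 = 2 · 3 divides 336, and φ(6) = 2.

2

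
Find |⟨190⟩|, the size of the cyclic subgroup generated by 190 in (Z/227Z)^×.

Since 190 ∈ (Z/227Z)^×, its order divides φ(227) = 227 − 1 = 226 = 2 · 113.
Divisors of 226: 1, 2, 113, 226.
Test each divisor d:
190^1 ≡ 190 (mod 227)
190^2 ≡ 7 (mod 227)
190^113 ≡ 1 (mod 227) ✓
Therefore the multiplicative order of 190 modulo 227 is 113.

113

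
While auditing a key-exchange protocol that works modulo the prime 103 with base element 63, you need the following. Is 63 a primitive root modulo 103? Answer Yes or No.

φ(103) = 103 − 1 = 102 = 2 · 3 · 17.
An element g generates (Z/103Z)^× iff g^(102/q) ≢ 1 (mod 103) for each prime q ∈ {2, 3, 17}.
63^51 ≡ 1 (mod 103)  [q = 2: ≡ 1 ✗]
63^34 ≡ 56 (mod 103)  [q = 3: ≢ 1 ✓]
63^6 ≡ 30 (mod 103)  [q = 17: ≢ 1 ✓]
The check at q = 2 fails, so 63 generates a proper subgroup.

No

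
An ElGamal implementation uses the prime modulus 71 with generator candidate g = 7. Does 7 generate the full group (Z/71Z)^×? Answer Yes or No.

φ(71) = 71 − 1 = 70 = 2 · 5 · 7.
An element g generates (Z/71Z)^× iff g^(70/q) ≢ 1 (mod 71) for each prime q ∈ {2, 5, 7}.
7^35 ≡ 70 (mod 71)  [q = 2: ≢ 1 ✓]
7^14 ≡ 54 (mod 71)  [q = 5: ≢ 1 ✓]
7^10 ≡ 45 (mod 71)  [q = 7: ≢ 1 ✓]
All checks pass, so 7 has order 70 and is a primitive root modulo 71.

Yes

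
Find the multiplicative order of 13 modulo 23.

11

The order of 13 must divide φ(23) = 23 − 1 = 22 = 2 · 11.
Divisors of 22: 1, 2, 11, 22.
Test each divisor d:
13^1 ≡ 13 (mod 23)
13^2 ≡ 8 (mod 23)
13^11 ≡ 1 (mod 23) ✓
Therefore the multiplicative order of 13 modulo 23 is 11.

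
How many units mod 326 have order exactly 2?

1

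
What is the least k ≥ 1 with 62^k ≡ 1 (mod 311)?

By Lagrange's theorem, ord_311(62) divides φ(311) = 311 − 1 = 310 = 2 · 5 · 31.
Divisors of 310: 1, 2, 5, 10, 31, 62, 155, 310.
Evaluate successive powers at the divisors of 310:
62^1 ≡ 62 (mod 311)
62^2 ≡ 112 (mod 311)
62^5 ≡ 228 (mod 311)
62^10 ≡ 47 (mod 311)
62^31 ≡ 259 (mod 311)
62^62 ≡ 216 (mod 311)
62^155 ≡ 310 (mod 311)
62^310 ≡ 1 (mod 311) ✓
So ord_311(62) = 310.

310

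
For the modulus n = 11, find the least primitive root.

φ(11) = 11 − 1 = 10 = 2 · 5.
g is a primitive root iff g^(10/q) ≢ 1 (mod 11) for each prime q ∈ {2, 5}.
g = 2: 2^5 ≡ 10; 2^2 ≡ 4 — none is 1, so 2 is a primitive root.
The smallest primitive root modulo 11 is 2.

2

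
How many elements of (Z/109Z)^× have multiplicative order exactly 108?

φ(109) = 109 − 1 = 108 = 2^2 · 3^3.
Since (Z/109Z)^× is cyclic of order 108, the number of elements of order d is φ(d) when d | 108 and 0 otherwise.
108 = 2^2 · 3^3 divides 108, and φ(108) = 36.

36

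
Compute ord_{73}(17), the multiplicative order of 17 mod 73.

24

ord(17) | φ(73) = 73 − 1 = 72 = 2^3 · 3^2.
Divisors of 72: 1, 2, 3, 4, 6, 8, 9, 12, 18, 24, 36, 72.
Test each divisor d:
17^1 ≡ 17 (mod 73)
17^2 ≡ 70 (mod 73)
17^3 ≡ 22 (mod 73)
17^4 ≡ 9 (mod 73)
17^6 ≡ 46 (mod 73)
17^8 ≡ 8 (mod 73)
17^9 ≡ 63 (mod 73)
17^12 ≡ 72 (mod 73)
17^18 ≡ 27 (mod 73)
17^24 ≡ 1 (mod 73) ✓
Therefore the multiplicative order of 17 modulo 73 is 24.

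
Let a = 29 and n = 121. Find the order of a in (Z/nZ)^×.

ord(29) | φ(121) = φ(11^2) = 11·(11−1) = 110 = 2 · 5 · 11.
Divisors of 110: 1, 2, 5, 10, 11, 22, 55, 110.
Compute 29^d (mod 121) for the divisors d until we hit 1:
29^1 ≡ 29
29^2 ≡ 115
29^5 ≡ 76
29^10 ≡ 89
29^11 ≡ 40
29^22 ≡ 27
29^55 ≡ 120
29^110 ≡ 1
So ord_121(29) = 110.

110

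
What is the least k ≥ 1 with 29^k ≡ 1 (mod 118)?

29

ord(29) | φ(118) = φ(2)·φ(59) = 1·58 = 58 = 2 · 29.
Divisors of 58: 1, 2, 29, 58.
Check 29^d mod 118 for each divisor in increasing order:
29^1 ≡ 29 (mod 118)
29^2 ≡ 15 (mod 118)
29^29 ≡ 1 (mod 118) ✓
Hence ord(29) = 29.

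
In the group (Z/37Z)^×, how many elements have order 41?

φ(37) = 37 − 1 = 36 = 2^2 · 3^2.
Since (Z/37Z)^× is cyclic of order 36, the number of elements of order d is φ(d) when d | 36 and 0 otherwise.
Since 41 ∤ 36, the count is 0.

0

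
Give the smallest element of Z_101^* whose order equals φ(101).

φ(101) = 101 − 1 = 100 = 2^2 · 5^2.
Test candidates g = 2, 3, … against the prime factors q ∈ {2, 5} of φ(101): g is a generator iff g^(100/q) ≢ 1 for every such q.
g = 2: 2^50 ≡ 100; 2^20 ≡ 95 — none is 1, so 2 is a primitive root.
The smallest primitive root modulo 101 is 2.

2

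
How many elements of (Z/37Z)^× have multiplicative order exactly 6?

2

φ(37) = 37 − 1 = 36 = 2^2 · 3^2.
(Z/37Z)^× is cyclic (|G| = 36); a cyclic group of order m has exactly φ(d) elements of each order d | m, and none otherwise.
6 = 2 · 3 divides 36, and φ(6) = 2.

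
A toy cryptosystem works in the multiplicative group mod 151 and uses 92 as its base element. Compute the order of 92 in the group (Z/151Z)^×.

10

ord(92) | φ(151) = 151 − 1 = 150 = 2 · 3 · 5^2.
Divisors of 150: 1, 2, 3, 5, 6, 10, 15, 25, 30, 50, 75, 150.
Compute 92^d (mod 151) for the divisors d until we hit 1:
92^1 ≡ 92 (mod 151)
92^2 ≡ 8 (mod 151)
92^3 ≡ 132 (mod 151)
92^5 ≡ 150 (mod 151)
92^6 ≡ 59 (mod 151)
92^10 ≡ 1 (mod 151) ✓
Therefore the multiplicative order of 92 modulo 151 is 10.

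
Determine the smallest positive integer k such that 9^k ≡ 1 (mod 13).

The order of 9 must divide φ(13) = 13 − 1 = 12 = 2^2 · 3.
Divisors of 12: 1, 2, 3, 4, 6, 12.
Evaluate successive powers at the divisors of 12:
9^1 ≡ 9
9^2 ≡ 3
9^3 ≡ 1
The smallest such exponent is 3, so the order of 9 is 3.

3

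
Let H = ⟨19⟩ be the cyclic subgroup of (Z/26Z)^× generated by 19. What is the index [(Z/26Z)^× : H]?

ord(19) | φ(26) = φ(2)·φ(13) = 1·12 = 12 = 2^2 · 3.
Divisors of 12: 1, 2, 3, 4, 6, 12.
Compute 19^d (mod 26) for the divisors d until we hit 1:
19^1 ≡ 19 (mod 26)
19^2 ≡ 23 (mod 26)
19^3 ≡ 21 (mod 26)
19^4 ≡ 9 (mod 26)
19^6 ≡ 25 (mod 26)
19^12 ≡ 1 (mod 26) ✓
Thus |⟨19⟩| = ord(19) = 12.
The index is φ(26) / ord(19) = 12 / 12 = 1.

1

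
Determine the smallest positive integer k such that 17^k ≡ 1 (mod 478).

Since 17 ∈ (Z/478Z)^×, its order divides φ(478) = φ(2)·φ(239) = 1·238 = 238 = 2 · 7 · 17.
Divisors of 238: 1, 2, 7, 14, 17, 34, 119, 238.
Check 17^d mod 478 for each divisor in increasing order:
17^1 ≡ 17 (mod 478)
17^2 ≡ 289 (mod 478)
17^7 ≡ 51 (mod 478)
17^14 ≡ 211 (mod 478)
17^17 ≡ 339 (mod 478)
17^34 ≡ 201 (mod 478)
17^119 ≡ 1 (mod 478) ✓
So ord_478(17) = 119.

119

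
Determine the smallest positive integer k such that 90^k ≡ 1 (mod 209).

90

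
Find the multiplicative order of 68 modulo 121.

The order of 68 must divide φ(121) = φ(11^2) = 11·(11−1) = 110 = 2 · 5 · 11.
Divisors of 110: 1, 2, 5, 10, 11, 22, 55, 110.
Test each divisor d:
68^1 ≡ 68 (mod 121)
68^2 ≡ 26 (mod 121)
68^5 ≡ 109 (mod 121)
68^10 ≡ 23 (mod 121)
68^11 ≡ 112 (mod 121)
68^22 ≡ 81 (mod 121)
68^55 ≡ 120 (mod 121)
68^110 ≡ 1 (mod 121) ✓
The smallest such exponent is 110, so the order of 68 is 110.

110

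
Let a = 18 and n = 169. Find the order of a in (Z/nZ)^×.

The order of 18 must divide φ(169) = φ(13^2) = 13·(13−1) = 156 = 2^2 · 3 · 13.
Divisors of 156: 1, 2, 3, 4, 6, 12, 13, 26, 39, 52, 78, 156.
Evaluate successive powers at the divisors of 156:
18^1 ≡ 18 (mod 169)
18^2 ≡ 155 (mod 169)
18^3 ≡ 86 (mod 169)
18^4 ≡ 27 (mod 169)
18^6 ≡ 129 (mod 169)
18^12 ≡ 79 (mod 169)
18^13 ≡ 70 (mod 169)
18^26 ≡ 168 (mod 169)
18^39 ≡ 99 (mod 169)
18^52 ≡ 1 (mod 169) ✓
The smallest such exponent is 52, so the order of 18 is 52.

52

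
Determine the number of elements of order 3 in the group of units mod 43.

2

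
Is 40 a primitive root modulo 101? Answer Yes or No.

Yes

φ(101) = 101 − 1 = 100 = 2^2 · 5^2.
An element g generates (Z/101Z)^× iff g^(100/q) ≢ 1 (mod 101) for each prime q ∈ {2, 5}.
40^50 ≡ 100 (mod 101)  [q = 2: ≢ 1 ✓]
40^20 ≡ 36 (mod 101)  [q = 5: ≢ 1 ✓]
Every test exponent gives a nontrivial residue, hence 40 generates the full group.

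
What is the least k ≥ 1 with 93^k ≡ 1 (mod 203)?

Since 93 ∈ (Z/203Z)^×, its order divides φ(203) = φ(7·29) = (7−1)·(29−1) = 6·28 = 168 = 2^3 · 3 · 7.
Divisors of 168: 1, 2, 3, 4, 6, 7, 8, 12, 14, 21, 24, 28, 42, 56, 84, 168.
Compute 93^d (mod 203) for the divisors d until we hit 1:
93^1 ≡ 93 (mod 203)
93^2 ≡ 123 (mod 203)
93^3 ≡ 71 (mod 203)
93^4 ≡ 107 (mod 203)
93^6 ≡ 169 (mod 203)
93^7 ≡ 86 (mod 203)
93^8 ≡ 81 (mod 203)
93^12 ≡ 141 (mod 203)
93^14 ≡ 88 (mod 203)
93^21 ≡ 57 (mod 203)
93^24 ≡ 190 (mod 203)
93^28 ≡ 30 (mod 203)
93^42 ≡ 1 (mod 203) ✓
So ord_203(93) = 42.

42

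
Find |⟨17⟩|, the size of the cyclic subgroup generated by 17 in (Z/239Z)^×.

119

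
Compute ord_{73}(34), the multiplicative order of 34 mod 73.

By Lagrange's theorem, ord_73(34) divides φ(73) = 73 − 1 = 72 = 2^3 · 3^2.
Divisors of 72: 1, 2, 3, 4, 6, 8, 9, 12, 18, 24, 36, 72.
Test each divisor d:
34^1 ≡ 34
34^2 ≡ 61
34^3 ≡ 30
34^4 ≡ 71
34^6 ≡ 24
34^8 ≡ 4
34^9 ≡ 63
34^12 ≡ 65
34^18 ≡ 27
34^24 ≡ 64
34^36 ≡ 72
34^72 ≡ 1
Therefore the multiplicative order of 34 modulo 73 is 72.

72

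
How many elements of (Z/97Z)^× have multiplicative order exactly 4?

φ(97) = 97 − 1 = 96 = 2^5 · 3.
(Z/97Z)^× is cyclic (|G| = 96); a cyclic group of order m has exactly φ(d) elements of each order d | m, and none otherwise.
4 = 2^2 divides 96, and φ(4) = 2.

2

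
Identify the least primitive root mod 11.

2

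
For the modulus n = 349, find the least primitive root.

φ(349) = 349 − 1 = 348 = 2^2 · 3 · 29.
Test candidates g = 2, 3, … against the prime factors q ∈ {2, 3, 29} of φ(349): g is a generator iff g^(348/q) ≢ 1 for every such q.
g = 2: 2^174 ≡ 348; 2^116 ≡ 226; 2^12 ≡ 257 — none is 1, so 2 is a primitive root.
So 2 is the smallest generator of (Z/349Z)^×.

2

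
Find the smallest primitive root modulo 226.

3

φ(226) = φ(2)·φ(113) = 1·112 = 112 = 2^4 · 7.
g is a primitive root iff g^(112/q) ≢ 1 (mod 226) for each prime q ∈ {2, 7}.
g = 2: gcd(2, 226) = 2 > 1, not a unit — skip.
g = 3: 3^56 ≡ 225; 3^16 ≡ 49 — none is 1, so 3 is a primitive root.
The smallest primitive root modulo 226 is 3.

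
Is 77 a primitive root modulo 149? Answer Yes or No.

φ(149) = 149 − 1 = 148 = 2^2 · 37.
77 is a primitive root mod 149 iff 77^(φ(149)/q) ≢ 1 for every prime q | φ(149), i.e. q ∈ {2, 37}.
77^74 ≡ 148 (mod 149)  [q = 2: ≢ 1 ✓]
77^4 ≡ 67 (mod 149)  [q = 37: ≢ 1 ✓]
All checks pass, so 77 has order 148 and is a primitive root modulo 149.

Yes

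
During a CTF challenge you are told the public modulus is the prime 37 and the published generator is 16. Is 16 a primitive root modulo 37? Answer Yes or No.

No

φ(37) = 37 − 1 = 36 = 2^2 · 3^2.
16 is a primitive root mod 37 iff 16^(φ(37)/q) ≢ 1 for every prime q | φ(37), i.e. q ∈ {2, 3}.
16^18 ≡ 1 (mod 37)  [q = 2: ≡ 1 ✗]
16^12 ≡ 26 (mod 37)  [q = 3: ≢ 1 ✓]
Since 16^18 ≡ 1, the order of 16 divides 18 < 36, so 16 is not a primitive root.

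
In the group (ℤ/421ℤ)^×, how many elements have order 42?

12

φ(421) = 421 − 1 = 420 = 2^2 · 3 · 5 · 7.
(Z/421Z)^× is cyclic (|G| = 420); a cyclic group of order m has exactly φ(d) elements of each order d | m, and none otherwise.
42 = 2 · 3 · 7 divides 420, and φ(42) = 12.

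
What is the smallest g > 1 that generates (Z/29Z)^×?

φ(29) = 29 − 1 = 28 = 2^2 · 7.
Test candidates g = 2, 3, … against the prime factors q ∈ {2, 7} of φ(29): g is a generator iff g^(28/q) ≢ 1 for every such q.
g = 2: 2^14 ≡ 28; 2^4 ≡ 16 — none is 1, so 2 is a primitive root.
The smallest primitive root modulo 29 is 2.

2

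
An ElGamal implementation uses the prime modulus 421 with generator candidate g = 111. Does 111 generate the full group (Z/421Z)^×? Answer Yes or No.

φ(421) = 421 − 1 = 420 = 2^2 · 3 · 5 · 7.
It suffices to check that the order of 111 is not a proper divisor of 420: compute 111^(420/q) for q ∈ {2, 3, 5, 7}.
111^210 ≡ 420 (mod 421)  [q = 2: ≢ 1 ✓]
111^140 ≡ 20 (mod 421)  [q = 3: ≢ 1 ✓]
111^84 ≡ 1 (mod 421)  [q = 5: ≡ 1 ✗]
111^60 ≡ 385 (mod 421)  [q = 7: ≢ 1 ✓]
Since 111^84 ≡ 1, the order of 111 divides 84 < 420, so 111 is not a primitive root.

No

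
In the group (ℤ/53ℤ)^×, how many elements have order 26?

12

φ(53) = 53 − 1 = 52 = 2^2 · 13.
In a cyclic group of order 52, there are φ(d) elements of order d for each divisor d of 52, and zero for non-divisors.
26 = 2 · 13 divides 52, and φ(26) = 12.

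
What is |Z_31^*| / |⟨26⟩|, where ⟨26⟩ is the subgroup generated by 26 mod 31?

The order of 26 must divide φ(31) = 31 − 1 = 30 = 2 · 3 · 5.
Divisors of 30: 1, 2, 3, 5, 6, 10, 15, 30.
Test each divisor d:
26^1 ≡ 26 (mod 31)
26^2 ≡ 25 (mod 31)
26^3 ≡ 30 (mod 31)
26^5 ≡ 6 (mod 31)
26^6 ≡ 1 (mod 31) ✓
So ord_31(26) = 6, hence |⟨26⟩| = 6.
[(Z/31Z)^× : ⟨26⟩] = 30/6 = 5.

5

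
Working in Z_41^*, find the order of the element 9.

The order of 9 must divide φ(41) = 41 − 1 = 40 = 2^3 · 5.
Divisors of 40: 1, 2, 4, 5, 8, 10, 20, 40.
Test each divisor d:
9^1 ≡ 9
9^2 ≡ 40
9^4 ≡ 1
So ord_41(9) = 4.

4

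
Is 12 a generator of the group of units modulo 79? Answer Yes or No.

No

φ(79) = 79 − 1 = 78 = 2 · 3 · 13.
It suffices to check that the order of 12 is not a proper divisor of 78: compute 12^(78/q) for q ∈ {2, 3, 13}.
12^39 ≡ 78 (mod 79)  [q = 2: ≢ 1 ✓]
12^26 ≡ 1 (mod 79)  [q = 3: ≡ 1 ✗]
12^6 ≡ 21 (mod 79)  [q = 13: ≢ 1 ✓]
Since 12^26 ≡ 1, the order of 12 divides 26 < 78, so 12 is not a primitive root.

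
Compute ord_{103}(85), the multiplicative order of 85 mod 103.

By Lagrange's theorem, ord_103(85) divides φ(103) = 103 − 1 = 102 = 2 · 3 · 17.
Divisors of 102: 1, 2, 3, 6, 17, 34, 51, 102.
Check 85^d mod 103 for each divisor in increasing order:
85^1 ≡ 85
85^2 ≡ 15
85^3 ≡ 39
85^6 ≡ 79
85^17 ≡ 47
85^34 ≡ 46
85^51 ≡ 102
85^102 ≡ 1
The smallest such exponent is 102, so the order of 85 is 102.

102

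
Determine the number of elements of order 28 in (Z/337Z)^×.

12

φ(337) = 337 − 1 = 336 = 2^4 · 3 · 7.
Since (Z/337Z)^× is cyclic of order 336, the number of elements of order d is φ(d) when d | 336 and 0 otherwise.
28 = 2^2 · 7 divides 336, and φ(28) = 12.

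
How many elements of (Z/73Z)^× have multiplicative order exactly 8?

φ(73) = 73 − 1 = 72 = 2^3 · 3^2.
(Z/73Z)^× is cyclic (|G| = 72); a cyclic group of order m has exactly φ(d) elements of each order d | m, and none otherwise.
8 = 2^3 divides 72, and φ(8) = 4.

4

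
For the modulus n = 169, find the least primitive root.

2

φ(169) = φ(13^2) = 13·(13−1) = 156 = 2^2 · 3 · 13.
Test candidates g = 2, 3, … against the prime factors q ∈ {2, 3, 13} of φ(169): g is a generator iff g^(156/q) ≢ 1 for every such q.
g = 2: 2^78 ≡ 168; 2^52 ≡ 146; 2^12 ≡ 40 — none is 1, so 2 is a primitive root.
So 2 is the smallest generator of (Z/169Z)^×.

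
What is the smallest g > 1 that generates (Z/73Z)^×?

5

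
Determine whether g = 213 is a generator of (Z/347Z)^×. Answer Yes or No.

φ(347) = 347 − 1 = 346 = 2 · 173.
It suffices to check that the order of 213 is not a proper divisor of 346: compute 213^(346/q) for q ∈ {2, 173}.
213^173 ≡ 1 (mod 347)  [q = 2: ≡ 1 ✗]
213^2 ≡ 259 (mod 347)  [q = 173: ≢ 1 ✓]
213^173 ≡ 1 shows ord(213) | 173, strictly less than φ(347); not a primitive root.

No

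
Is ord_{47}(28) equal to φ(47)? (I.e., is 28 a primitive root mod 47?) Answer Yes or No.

No

φ(47) = 47 − 1 = 46 = 2 · 23.
An element g generates (Z/47Z)^× iff g^(46/q) ≢ 1 (mod 47) for each prime q ∈ {2, 23}.
28^23 ≡ 1 (mod 47)  [q = 2: ≡ 1 ✗]
28^2 ≡ 32 (mod 47)  [q = 23: ≢ 1 ✓]
The check at q = 2 fails, so 28 generates a proper subgroup.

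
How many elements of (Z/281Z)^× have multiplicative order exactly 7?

φ(281) = 281 − 1 = 280 = 2^3 · 5 · 7.
In a cyclic group of order 280, there are φ(d) elements of order d for each divisor d of 280, and zero for non-divisors.
7 | 280, and φ(7) = 7 − 1 = 6.

6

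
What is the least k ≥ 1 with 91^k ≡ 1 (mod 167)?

Since 91 ∈ (Z/167Z)^×, its order divides φ(167) = 167 − 1 = 166 = 2 · 83.
Divisors of 166: 1, 2, 83, 166.
Evaluate successive powers at the divisors of 166:
91^1 ≡ 91 (mod 167)
91^2 ≡ 98 (mod 167)
91^83 ≡ 166 (mod 167)
91^166 ≡ 1 (mod 167) ✓
The smallest such exponent is 166, so the order of 91 is 166.

166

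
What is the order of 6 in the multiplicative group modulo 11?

The order of 6 must divide φ(11) = 11 − 1 = 10 = 2 · 5.
Divisors of 10: 1, 2, 5, 10.
Compute 6^d (mod 11) for the divisors d until we hit 1:
6^1 ≡ 6 (mod 11)
6^2 ≡ 3 (mod 11)
6^5 ≡ 10 (mod 11)
6^10 ≡ 1 (mod 11) ✓
The smallest such exponent is 10, so the order of 6 is 10.

10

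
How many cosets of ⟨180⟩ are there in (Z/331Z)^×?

30

The order of 180 must divide φ(331) = 331 − 1 = 330 = 2 · 3 · 5 · 11.
Divisors of 330: 1, 2, 3, 5, 6, 10, 11, 15, 22, 30, 33, 55, 66, 110, 165, 330.
Test each divisor d:
180^1 ≡ 180 (mod 331)
180^2 ≡ 293 (mod 331)
180^3 ≡ 111 (mod 331)
180^5 ≡ 85 (mod 331)
180^6 ≡ 74 (mod 331)
180^10 ≡ 274 (mod 331)
180^11 ≡ 1 (mod 331) ✓
Thus |⟨180⟩| = ord(180) = 11.
The index is φ(331) / ord(180) = 330 / 11 = 30.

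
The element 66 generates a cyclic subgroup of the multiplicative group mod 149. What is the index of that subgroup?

ord(66) | φ(149) = 149 − 1 = 148 = 2^2 · 37.
Divisors of 148: 1, 2, 4, 37, 74, 148.
Compute 66^d (mod 149) for the divisors d until we hit 1:
66^1 ≡ 66 (mod 149)
66^2 ≡ 35 (mod 149)
66^4 ≡ 33 (mod 149)
66^37 ≡ 105 (mod 149)
66^74 ≡ 148 (mod 149)
66^148 ≡ 1 (mod 149) ✓
Thus |⟨66⟩| = ord(66) = 148.
[(Z/149Z)^× : ⟨66⟩] = 148/148 = 1.

1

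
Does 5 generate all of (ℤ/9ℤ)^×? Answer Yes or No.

φ(9) = φ(3^2) = 3·(3−1) = 6 = 2 · 3.
An element g generates (Z/9Z)^× iff g^(6/q) ≢ 1 (mod 9) for each prime q ∈ {2, 3}.
5^3 ≡ 8 (mod 9)  [q = 2: ≢ 1 ✓]
5^2 ≡ 7 (mod 9)  [q = 3: ≢ 1 ✓]
All checks pass, so 5 has order 6 and is a primitive root modulo 9.

Yes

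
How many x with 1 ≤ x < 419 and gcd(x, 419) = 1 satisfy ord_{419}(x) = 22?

10

φ(419) = 419 − 1 = 418 = 2 · 11 · 19.
In a cyclic group of order 418, there are φ(d) elements of order d for each divisor d of 418, and zero for non-divisors.
22 = 2 · 11 divides 418, and φ(22) = 10.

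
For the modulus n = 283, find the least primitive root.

3

φ(283) = 283 − 1 = 282 = 2 · 3 · 47.
Test candidates g = 2, 3, … against the prime factors q ∈ {2, 3, 47} of φ(283): g is a generator iff g^(282/q) ≢ 1 for every such q.
g = 2: 2^141 ≡ 282; 2^94 ≡ 1 — hits 1, so not a primitive root.
g = 3: 3^141 ≡ 282; 3^94 ≡ 238; 3^6 ≡ 163 — none is 1, so 3 is a primitive root.
The smallest primitive root modulo 283 is 3.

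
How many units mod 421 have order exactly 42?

φ(421) = 421 − 1 = 420 = 2^2 · 3 · 5 · 7.
In a cyclic group of order 420, there are φ(d) elements of order d for each divisor d of 420, and zero for non-divisors.
42 = 2 · 3 · 7 divides 420, and φ(42) = 12.

12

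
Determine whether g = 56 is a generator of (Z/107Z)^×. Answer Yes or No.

φ(107) = 107 − 1 = 106 = 2 · 53.
56 is a primitive root mod 107 iff 56^(φ(107)/q) ≢ 1 for every prime q | φ(107), i.e. q ∈ {2, 53}.
56^53 ≡ 1 (mod 107)  [q = 2: ≡ 1 ✗]
56^2 ≡ 33 (mod 107)  [q = 53: ≢ 1 ✓]
The check at q = 2 fails, so 56 generates a proper subgroup.

No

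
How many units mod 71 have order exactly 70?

24

φ(71) = 71 − 1 = 70 = 2 · 5 · 7.
Since (Z/71Z)^× is cyclic of order 70, the number of elements of order d is φ(d) when d | 70 and 0 otherwise.
70 = 2 · 5 · 7 divides 70, and φ(70) = 24.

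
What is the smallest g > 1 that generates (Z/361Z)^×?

2

φ(361) = φ(19^2) = 19·(19−1) = 342 = 2 · 3^2 · 19.
Test candidates g = 2, 3, … against the prime factors q ∈ {2, 3, 19} of φ(361): g is a generator iff g^(342/q) ≢ 1 for every such q.
g = 2: 2^171 ≡ 360; 2^114 ≡ 292; 2^18 ≡ 58 — none is 1, so 2 is a primitive root.
So 2 is the smallest generator of (Z/361Z)^×.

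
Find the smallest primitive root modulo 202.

3

φ(202) = φ(2)·φ(101) = 1·100 = 100 = 2^2 · 5^2.
Test candidates g = 2, 3, … against the prime factors q ∈ {2, 5} of φ(202): g is a generator iff g^(100/q) ≢ 1 for every such q.
g = 2: gcd(2, 202) = 2 > 1, not a unit — skip.
g = 3: 3^50 ≡ 201; 3^20 ≡ 185 — none is 1, so 3 is a primitive root.
The smallest primitive root modulo 202 is 3.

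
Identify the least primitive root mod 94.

φ(94) = φ(2)·φ(47) = 1·46 = 46 = 2 · 23.
g is a primitive root iff g^(46/q) ≢ 1 (mod 94) for each prime q ∈ {2, 23}.
g = 2: gcd(2, 94) = 2 > 1, not a unit — skip.
g = 3: 3^23 ≡ 1 — hits 1, so not a primitive root.
g = 4: gcd(4, 94) = 2 > 1, not a unit — skip.
g = 5: 5^23 ≡ 93; 5^2 ≡ 25 — none is 1, so 5 is a primitive root.
The smallest primitive root modulo 94 is 5.

5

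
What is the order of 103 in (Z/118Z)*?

The order of 103 must divide φ(118) = φ(2)·φ(59) = 1·58 = 58 = 2 · 29.
Divisors of 58: 1, 2, 29, 58.
Test each divisor d:
103^1 ≡ 103 (mod 118)
103^2 ≡ 107 (mod 118)
103^29 ≡ 117 (mod 118)
103^58 ≡ 1 (mod 118) ✓
Hence ord(103) = 58.

58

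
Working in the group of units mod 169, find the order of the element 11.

156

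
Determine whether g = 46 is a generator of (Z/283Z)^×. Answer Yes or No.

Yes

φ(283) = 283 − 1 = 282 = 2 · 3 · 47.
It suffices to check that the order of 46 is not a proper divisor of 282: compute 46^(282/q) for q ∈ {2, 3, 47}.
46^141 ≡ 282 (mod 283)  [q = 2: ≢ 1 ✓]
46^94 ≡ 238 (mod 283)  [q = 3: ≢ 1 ✓]
46^6 ≡ 256 (mod 283)  [q = 47: ≢ 1 ✓]
Every test exponent gives a nontrivial residue, hence 46 generates the full group.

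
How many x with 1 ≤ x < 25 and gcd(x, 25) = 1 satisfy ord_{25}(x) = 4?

φ(25) = φ(5^2) = 5·(5−1) = 20 = 2^2 · 5.
In a cyclic group of order 20, there are φ(d) elements of order d for each divisor d of 20, and zero for non-divisors.
4 = 2^2 divides 20, and φ(4) = 2.

2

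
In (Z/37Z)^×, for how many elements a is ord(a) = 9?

φ(37) = 37 − 1 = 36 = 2^2 · 3^2.
Since (Z/37Z)^× is cyclic of order 36, the number of elements of order d is φ(d) when d | 36 and 0 otherwise.
9 = 3^2 divides 36, and φ(9) = 6.

6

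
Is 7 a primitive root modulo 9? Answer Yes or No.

No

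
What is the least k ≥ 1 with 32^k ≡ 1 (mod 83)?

82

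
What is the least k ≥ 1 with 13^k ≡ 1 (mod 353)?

352

By Lagrange's theorem, ord_353(13) divides φ(353) = 353 − 1 = 352 = 2^5 · 11.
Divisors of 352: 1, 2, 4, 8, 11, 16, 22, 32, 44, 88, 176, 352.
Test each divisor d:
13^1 ≡ 13 (mod 353)
13^2 ≡ 169 (mod 353)
13^4 ≡ 321 (mod 353)
13^8 ≡ 318 (mod 353)
13^11 ≡ 59 (mod 353)
13^16 ≡ 166 (mod 353)
13^22 ≡ 304 (mod 353)
13^32 ≡ 22 (mod 353)
13^44 ≡ 283 (mod 353)
13^88 ≡ 311 (mod 353)
13^176 ≡ 352 (mod 353)
13^352 ≡ 1 (mod 353) ✓
Hence ord(13) = 352.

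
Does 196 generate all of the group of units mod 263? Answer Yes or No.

φ(263) = 263 − 1 = 262 = 2 · 131.
Test 196^(262/q) mod 263 for each prime factor q of 262:
196^131 ≡ 1 (mod 263)  [q = 2: ≡ 1 ✗]
196^2 ≡ 18 (mod 263)  [q = 131: ≢ 1 ✓]
196^131 ≡ 1 shows ord(196) | 131, strictly less than φ(263); not a primitive root.

No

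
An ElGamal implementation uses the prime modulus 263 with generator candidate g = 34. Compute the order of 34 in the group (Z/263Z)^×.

ord(34) | φ(263) = 263 − 1 = 262 = 2 · 131.
Divisors of 262: 1, 2, 131, 262.
Evaluate successive powers at the divisors of 262:
34^1 ≡ 34
34^2 ≡ 104
34^131 ≡ 1
Therefore the multiplicative order of 34 modulo 263 is 131.

131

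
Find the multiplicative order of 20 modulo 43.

42

ord(20) | φ(43) = 43 − 1 = 42 = 2 · 3 · 7.
Divisors of 42: 1, 2, 3, 6, 7, 14, 21, 42.
Evaluate successive powers at the divisors of 42:
20^1 ≡ 20 (mod 43)
20^2 ≡ 13 (mod 43)
20^3 ≡ 2 (mod 43)
20^6 ≡ 4 (mod 43)
20^7 ≡ 37 (mod 43)
20^14 ≡ 36 (mod 43)
20^21 ≡ 42 (mod 43)
20^42 ≡ 1 (mod 43) ✓
Therefore the multiplicative order of 20 modulo 43 is 42.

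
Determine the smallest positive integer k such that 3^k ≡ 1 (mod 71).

35

The order of 3 must divide φ(71) = 71 − 1 = 70 = 2 · 5 · 7.
Divisors of 70: 1, 2, 5, 7, 10, 14, 35, 70.
Check 3^d mod 71 for each divisor in increasing order:
3^1 ≡ 3 (mod 71)
3^2 ≡ 9 (mod 71)
3^5 ≡ 30 (mod 71)
3^7 ≡ 57 (mod 71)
3^10 ≡ 48 (mod 71)
3^14 ≡ 54 (mod 71)
3^35 ≡ 1 (mod 71) ✓
Hence ord(3) = 35.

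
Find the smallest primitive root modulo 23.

φ(23) = 23 − 1 = 22 = 2 · 11.
g is a primitive root iff g^(22/q) ≢ 1 (mod 23) for each prime q ∈ {2, 11}.
g = 2: 2^11 ≡ 1 — hits 1, so not a primitive root.
g = 3: 3^11 ≡ 1 — hits 1, so not a primitive root.
g = 4: 4^11 ≡ 1 — hits 1, so not a primitive root.
g = 5: 5^11 ≡ 22; 5^2 ≡ 2 — none is 1, so 5 is a primitive root.
The smallest primitive root modulo 23 is 5.

5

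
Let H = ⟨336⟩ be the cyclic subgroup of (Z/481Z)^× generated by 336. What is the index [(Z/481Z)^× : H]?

ord(336) | φ(481) = φ(13·37) = (13−1)·(37−1) = 12·36 = 432 = 2^4 · 3^3.
Divisors of 432: 1, 2, 3, 4, 6, 8, 9, 12, 16, 18, 24, 27, 36, 48, 54, 72, 108, 144, 216, 432.
Compute 336^d (mod 481) for the divisors d until we hit 1:
336^1 ≡ 336
336^2 ≡ 342
336^3 ≡ 434
336^4 ≡ 81
336^6 ≡ 285
336^8 ≡ 308
336^9 ≡ 73
336^12 ≡ 417
336^16 ≡ 107
336^18 ≡ 38
336^24 ≡ 248
336^27 ≡ 369
336^36 ≡ 1
The order of 336 is 36, so the subgroup it generates has 36 elements.
Index = |(Z/481Z)^×| / |⟨336⟩| = 432 / 36 = 12.

12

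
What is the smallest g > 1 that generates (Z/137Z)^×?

φ(137) = 137 − 1 = 136 = 2^3 · 17.
Test candidates g = 2, 3, … against the prime factors q ∈ {2, 17} of φ(137): g is a generator iff g^(136/q) ≢ 1 for every such q.
g = 2: 2^68 ≡ 1 — hits 1, so not a primitive root.
g = 3: 3^68 ≡ 136; 3^8 ≡ 122 — none is 1, so 3 is a primitive root.
So 3 is the smallest generator of (Z/137Z)^×.

3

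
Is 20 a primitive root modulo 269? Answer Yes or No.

No

φ(269) = 269 − 1 = 268 = 2^2 · 67.
Test 20^(268/q) mod 269 for each prime factor q of 268:
20^134 ≡ 1 (mod 269)  [q = 2: ≡ 1 ✗]
20^4 ≡ 214 (mod 269)  [q = 67: ≢ 1 ✓]
20^134 ≡ 1 shows ord(20) | 134, strictly less than φ(269); not a primitive root.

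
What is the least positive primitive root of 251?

6

φ(251) = 251 − 1 = 250 = 2 · 5^3.
g is a primitive root iff g^(250/q) ≢ 1 (mod 251) for each prime q ∈ {2, 5}.
g = 2: 2^125 ≡ 250; 2^50 ≡ 1 — hits 1, so not a primitive root.
g = 3: 3^125 ≡ 1 — hits 1, so not a primitive root.
g = 4: 4^125 ≡ 1 — hits 1, so not a primitive root.
g = 5: 5^125 ≡ 1 — hits 1, so not a primitive root.
g = 6: 6^125 ≡ 250; 6^50 ≡ 219 — none is 1, so 6 is a primitive root.
The smallest primitive root modulo 251 is 6.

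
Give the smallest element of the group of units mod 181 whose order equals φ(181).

φ(181) = 181 − 1 = 180 = 2^2 · 3^2 · 5.
g is a primitive root iff g^(180/q) ≢ 1 (mod 181) for each prime q ∈ {2, 3, 5}.
g = 2: 2^90 ≡ 180; 2^60 ≡ 48; 2^36 ≡ 59 — none is 1, so 2 is a primitive root.
So 2 is the smallest generator of (Z/181Z)^×.

2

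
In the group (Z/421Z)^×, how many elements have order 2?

1

φ(421) = 421 − 1 = 420 = 2^2 · 3 · 5 · 7.
(Z/421Z)^× is cyclic (|G| = 420); a cyclic group of order m has exactly φ(d) elements of each order d | m, and none otherwise.
2 | 420, and φ(2) = 2 − 1 = 1.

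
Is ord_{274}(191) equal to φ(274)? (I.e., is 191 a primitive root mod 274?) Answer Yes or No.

φ(274) = φ(2)·φ(137) = 1·136 = 136 = 2^3 · 17.
Test 191^(136/q) mod 274 for each prime factor q of 136:
191^68 ≡ 273 (mod 274)  [q = 2: ≢ 1 ✓]
191^8 ≡ 59 (mod 274)  [q = 17: ≢ 1 ✓]
None equal 1, so ord_274(191) = 136: 191 is a primitive root.

Yes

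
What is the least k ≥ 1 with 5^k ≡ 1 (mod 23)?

22

ord(5) | φ(23) = 23 − 1 = 22 = 2 · 11.
Divisors of 22: 1, 2, 11, 22.
Test each divisor d:
5^1 ≡ 5
5^2 ≡ 2
5^11 ≡ 22
5^22 ≡ 1
Therefore the multiplicative order of 5 modulo 23 is 22.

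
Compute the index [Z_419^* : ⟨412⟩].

The order of 412 must divide φ(419) = 419 − 1 = 418 = 2 · 11 · 19.
Divisors of 418: 1, 2, 11, 19, 22, 38, 209, 418.
Compute 412^d (mod 419) for the divisors d until we hit 1:
412^1 ≡ 412 (mod 419)
412^2 ≡ 49 (mod 419)
412^11 ≡ 40 (mod 419)
412^19 ≡ 418 (mod 419)
412^22 ≡ 343 (mod 419)
412^38 ≡ 1 (mod 419) ✓
Thus |⟨412⟩| = ord(412) = 38.
The index is φ(419) / ord(412) = 418 / 38 = 11.

11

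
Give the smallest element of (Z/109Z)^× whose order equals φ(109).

φ(109) = 109 − 1 = 108 = 2^2 · 3^3.
g is a primitive root iff g^(108/q) ≢ 1 (mod 109) for each prime q ∈ {2, 3}.
g = 2: 2^54 ≡ 108; 2^36 ≡ 1 — hits 1, so not a primitive root.
g = 3: 3^54 ≡ 1 — hits 1, so not a primitive root.
g = 4: 4^54 ≡ 1 — hits 1, so not a primitive root.
g = 5: 5^54 ≡ 1 — hits 1, so not a primitive root.
g = 6: 6^54 ≡ 108; 6^36 ≡ 63 — none is 1, so 6 is a primitive root.
Hence the least primitive root of 109 is 6.

6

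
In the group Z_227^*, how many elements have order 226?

112

φ(227) = 227 − 1 = 226 = 2 · 113.
(Z/227Z)^× is cyclic (|G| = 226); a cyclic group of order m has exactly φ(d) elements of each order d | m, and none otherwise.
226 = 2 · 113 divides 226, and φ(226) = 112.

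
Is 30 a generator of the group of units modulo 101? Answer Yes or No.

φ(101) = 101 − 1 = 100 = 2^2 · 5^2.
30 is a primitive root mod 101 iff 30^(φ(101)/q) ≢ 1 for every prime q | φ(101), i.e. q ∈ {2, 5}.
30^50 ≡ 1 (mod 101)  [q = 2: ≡ 1 ✗]
30^20 ≡ 84 (mod 101)  [q = 5: ≢ 1 ✓]
The check at q = 2 fails, so 30 generates a proper subgroup.

No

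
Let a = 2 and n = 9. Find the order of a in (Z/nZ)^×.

6

By Lagrange's theorem, ord_9(2) divides φ(9) = φ(3^2) = 3·(3−1) = 6 = 2 · 3.
Divisors of 6: 1, 2, 3, 6.
Evaluate successive powers at the divisors of 6:
2^1 ≡ 2 (mod 9)
2^2 ≡ 4 (mod 9)
2^3 ≡ 8 (mod 9)
2^6 ≡ 1 (mod 9) ✓
So ord_9(2) = 6.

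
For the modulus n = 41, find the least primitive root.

φ(41) = 41 − 1 = 40 = 2^3 · 5.
Test candidates g = 2, 3, … against the prime factors q ∈ {2, 5} of φ(41): g is a generator iff g^(40/q) ≢ 1 for every such q.
g = 2: 2^20 ≡ 1 — hits 1, so not a primitive root.
g = 3: 3^20 ≡ 40; 3^8 ≡ 1 — hits 1, so not a primitive root.
g = 4: 4^20 ≡ 1 — hits 1, so not a primitive root.
g = 5: 5^20 ≡ 1 — hits 1, so not a primitive root.
g = 6: 6^20 ≡ 40; 6^8 ≡ 10 — none is 1, so 6 is a primitive root.
Hence the least primitive root of 41 is 6.

6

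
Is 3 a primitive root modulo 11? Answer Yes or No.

φ(11) = 11 − 1 = 10 = 2 · 5.
It suffices to check that the order of 3 is not a proper divisor of 10: compute 3^(10/q) for q ∈ {2, 5}.
3^5 ≡ 1 (mod 11)  [q = 2: ≡ 1 ✗]
3^2 ≡ 9 (mod 11)  [q = 5: ≢ 1 ✓]
3^5 ≡ 1 shows ord(3) | 5, strictly less than φ(11); not a primitive root.

No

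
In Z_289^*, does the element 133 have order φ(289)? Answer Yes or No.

Yes

φ(289) = φ(17^2) = 17·(17−1) = 272 = 2^4 · 17.
It suffices to check that the order of 133 is not a proper divisor of 272: compute 133^(272/q) for q ∈ {2, 17}.
133^136 ≡ 288 (mod 289)  [q = 2: ≢ 1 ✓]
133^16 ≡ 120 (mod 289)  [q = 17: ≢ 1 ✓]
None equal 1, so ord_289(133) = 272: 133 is a primitive root.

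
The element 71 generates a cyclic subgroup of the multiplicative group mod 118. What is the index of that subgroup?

2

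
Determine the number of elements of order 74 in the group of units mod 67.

φ(67) = 67 − 1 = 66 = 2 · 3 · 11.
Since (Z/67Z)^× is cyclic of order 66, the number of elements of order d is φ(d) when d | 66 and 0 otherwise.
Since 74 ∤ 66, the count is 0.

0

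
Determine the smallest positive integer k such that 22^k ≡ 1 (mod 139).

138

ord(22) | φ(139) = 139 − 1 = 138 = 2 · 3 · 23.
Divisors of 138: 1, 2, 3, 6, 23, 46, 69, 138.
Check 22^d mod 139 for each divisor in increasing order:
22^1 ≡ 22 (mod 139)
22^2 ≡ 67 (mod 139)
22^3 ≡ 84 (mod 139)
22^6 ≡ 106 (mod 139)
22^23 ≡ 43 (mod 139)
22^46 ≡ 42 (mod 139)
22^69 ≡ 138 (mod 139)
22^138 ≡ 1 (mod 139) ✓
Hence ord(22) = 138.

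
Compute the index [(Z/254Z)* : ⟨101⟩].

1

ord(101) | φ(254) = φ(2)·φ(127) = 1·126 = 126 = 2 · 3^2 · 7.
Divisors of 126: 1, 2, 3, 6, 7, 9, 14, 18, 21, 42, 63, 126.
Evaluate successive powers at the divisors of 126:
101^1 ≡ 101 (mod 254)
101^2 ≡ 41 (mod 254)
101^3 ≡ 77 (mod 254)
101^6 ≡ 87 (mod 254)
101^7 ≡ 151 (mod 254)
101^9 ≡ 95 (mod 254)
101^14 ≡ 195 (mod 254)
101^18 ≡ 135 (mod 254)
101^21 ≡ 235 (mod 254)
101^42 ≡ 107 (mod 254)
101^63 ≡ 253 (mod 254)
101^126 ≡ 1 (mod 254) ✓
The order of 101 is 126, so the subgroup it generates has 126 elements.
The index is φ(254) / ord(101) = 126 / 126 = 1.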